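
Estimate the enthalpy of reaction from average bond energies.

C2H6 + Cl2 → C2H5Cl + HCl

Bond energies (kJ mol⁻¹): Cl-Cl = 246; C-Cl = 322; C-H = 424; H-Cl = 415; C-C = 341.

Bonds broken (reactants):
  C-C: 1 × 341 = 341
  C-H: 6 × 424 = 2544
  Cl-Cl: 1 × 246 = 246
  Σ(broken) = 3131 kJ
Bonds formed (products):
  C-C: 1 × 341 = 341
  C-Cl: 1 × 322 = 322
  C-H: 5 × 424 = 2120
  H-Cl: 1 × 415 = 415
  Σ(formed) = 3198 kJ
ΔH = Σ(broken) − Σ(formed) = 3131 − 3198 = −67 kJ

ΔH ≈ −67 kJ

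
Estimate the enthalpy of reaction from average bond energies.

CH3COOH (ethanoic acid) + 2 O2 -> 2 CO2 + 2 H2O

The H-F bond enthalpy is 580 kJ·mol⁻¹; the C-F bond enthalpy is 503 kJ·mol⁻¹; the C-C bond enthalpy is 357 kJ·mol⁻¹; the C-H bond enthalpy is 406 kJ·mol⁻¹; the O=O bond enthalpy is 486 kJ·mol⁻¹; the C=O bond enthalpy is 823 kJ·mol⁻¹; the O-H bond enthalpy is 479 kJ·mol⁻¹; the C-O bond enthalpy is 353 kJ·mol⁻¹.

Bonds broken (reactants):
  C-C: 1 × 357 = 357
  C-H: 3 × 406 = 1218
  C-O: 1 × 353 = 353
  C=O: 1 × 823 = 823
  O-H: 1 × 479 = 479
  O=O: 2 × 486 = 972
  Σ(broken) = 4202 kJ
Bonds formed (products):
  C=O: 4 × 823 = 3292
  O-H: 4 × 479 = 1916
  Σ(formed) = 5208 kJ
ΔH = Σ(broken) − Σ(formed) = 4202 − 5208 = −1006 kJ

ΔH ≈ −1006 kJ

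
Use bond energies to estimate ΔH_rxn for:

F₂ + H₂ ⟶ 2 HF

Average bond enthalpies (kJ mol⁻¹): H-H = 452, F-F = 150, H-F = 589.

ΔH ≈ −576 kJ

Bonds broken (reactants):
  F-F: 1 × 150 = 150
  H-H: 1 × 452 = 452
  Σ(broken) = 602 kJ
Bonds formed (products):
  H-F: 2 × 589 = 1178
  Σ(formed) = 1178 kJ
ΔH = Σ(broken) − Σ(formed) = 602 − 1178 = −576 kJ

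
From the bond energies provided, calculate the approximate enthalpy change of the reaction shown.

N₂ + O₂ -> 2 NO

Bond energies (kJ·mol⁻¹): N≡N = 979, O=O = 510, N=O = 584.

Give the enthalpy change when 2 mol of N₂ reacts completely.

Bonds broken (reactants):
  N≡N: 1 × 979 = 979
  O=O: 1 × 510 = 510
  Σ(broken) = 1489 kJ
Bonds formed (products):
  N=O: 2 × 584 = 1168
  Σ(formed) = 1168 kJ
ΔH = Σ(broken) − Σ(formed) = 1489 − 1168 = +321 kJ
For 2× the reaction as written: 2 × (+321) = +642 kJ

ΔH = +642 kJ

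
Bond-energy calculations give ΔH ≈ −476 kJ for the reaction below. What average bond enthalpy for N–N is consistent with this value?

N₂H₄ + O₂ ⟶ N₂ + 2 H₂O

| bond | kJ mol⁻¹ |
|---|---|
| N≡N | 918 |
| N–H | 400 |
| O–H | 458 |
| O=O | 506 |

D(N–N) ≈ 168 kJ/mol

Let D be the N–N bond energy.
Σ(broken) = 4×400 + 1×D + 1×506 = 2106 + D
Σ(formed) = 1×918 + 4×458 = 2750
ΔH = Σ(broken) − Σ(formed) = (2106 + D) − (2750) = −644 + D
Setting this equal to −476 kJ gives D = 168 kJ/mol.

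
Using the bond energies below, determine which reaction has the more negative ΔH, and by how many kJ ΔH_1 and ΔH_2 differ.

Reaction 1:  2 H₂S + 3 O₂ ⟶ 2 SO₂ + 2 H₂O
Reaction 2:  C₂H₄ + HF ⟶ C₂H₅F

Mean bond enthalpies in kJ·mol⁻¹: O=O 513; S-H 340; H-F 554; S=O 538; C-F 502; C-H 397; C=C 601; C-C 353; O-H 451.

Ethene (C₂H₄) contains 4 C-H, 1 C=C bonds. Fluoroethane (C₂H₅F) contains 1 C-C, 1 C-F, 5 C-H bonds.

Reaction 1:
  Bonds broken (reactants):
    O=O: 3 × 513 = 1539
    S-H: 4 × 340 = 1360
    Σ(broken) = 2899 kJ
  Bonds formed (products):
    O-H: 4 × 451 = 1804
    S=O: 4 × 538 = 2152
    Σ(formed) = 3956 kJ
  ΔH_1 = 2899 − 3956 = −1057 kJ
Reaction 2:
  Bonds broken (reactants):
    C-H: 4 × 397 = 1588
    C=C: 1 × 601 = 601
    H-F: 1 × 554 = 554
    Σ(broken) = 2743 kJ
  Bonds formed (products):
    C-C: 1 × 353 = 353
    C-F: 1 × 502 = 502
    C-H: 5 × 397 = 1985
    Σ(formed) = 2840 kJ
  ΔH_2 = 2743 − 2840 = −97 kJ
ΔH_1 − ΔH_2 = −960 kJ, so reaction 1 has the more negative ΔH; |ΔH_1 − ΔH_2| = 960 kJ.

Reaction 1, by 960 kJ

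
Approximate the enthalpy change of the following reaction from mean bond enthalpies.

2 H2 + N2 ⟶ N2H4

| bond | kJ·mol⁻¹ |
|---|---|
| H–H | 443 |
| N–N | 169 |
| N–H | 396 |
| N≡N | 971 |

ΔH ≈ +104 kJ

Bonds broken (reactants):
  H–H: 2 × 443 = 886
  N≡N: 1 × 971 = 971
  Σ(broken) = 1857 kJ
Bonds formed (products):
  N–H: 4 × 396 = 1584
  N–N: 1 × 169 = 169
  Σ(formed) = 1753 kJ
ΔH = Σ(broken) − Σ(formed) = 1857 − 1753 = +104 kJ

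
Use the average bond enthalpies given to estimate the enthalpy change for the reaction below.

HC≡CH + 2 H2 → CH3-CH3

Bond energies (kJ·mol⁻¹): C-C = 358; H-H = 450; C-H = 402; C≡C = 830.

Bonds broken (reactants):
  C≡C: 1 × 830 = 830
  C-H: 2 × 402 = 804
  H-H: 2 × 450 = 900
  Σ(broken) = 2534 kJ
Bonds formed (products):
  C-C: 1 × 358 = 358
  C-H: 6 × 402 = 2412
  Σ(formed) = 2770 kJ
ΔH = Σ(broken) − Σ(formed) = 2534 − 2770 = −236 kJ

ΔH ≈ −236 kJ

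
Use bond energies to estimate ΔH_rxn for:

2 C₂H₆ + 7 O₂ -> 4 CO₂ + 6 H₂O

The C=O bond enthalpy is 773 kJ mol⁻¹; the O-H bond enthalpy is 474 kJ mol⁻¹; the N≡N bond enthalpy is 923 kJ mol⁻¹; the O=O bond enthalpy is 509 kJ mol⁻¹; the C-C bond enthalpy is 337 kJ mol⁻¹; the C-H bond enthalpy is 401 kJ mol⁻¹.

ΔH ≈ −2823 kJ

Bonds broken (reactants):
  C-C: 2 × 337 = 674
  C-H: 12 × 401 = 4812
  O=O: 7 × 509 = 3563
  Σ(broken) = 9049 kJ
Bonds formed (products):
  C=O: 8 × 773 = 6184
  O-H: 12 × 474 = 5688
  Σ(formed) = 11872 kJ
ΔH = Σ(broken) − Σ(formed) = 9049 − 11872 = −2823 kJ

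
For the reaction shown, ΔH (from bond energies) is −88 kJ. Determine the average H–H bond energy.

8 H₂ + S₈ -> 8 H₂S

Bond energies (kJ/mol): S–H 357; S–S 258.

D(H–H) ≈ 445 kJ/mol

Let D be the H–H bond energy.
Σ(broken) = 8×D + 8×258 = 2064 + 8D
Σ(formed) = 16×357 = 5712
ΔH = Σ(broken) − Σ(formed) = (2064 + 8D) − (5712) = −3648 + 8D
Setting this equal to −88 kJ gives 8D = 3560, so D = 445 kJ/mol.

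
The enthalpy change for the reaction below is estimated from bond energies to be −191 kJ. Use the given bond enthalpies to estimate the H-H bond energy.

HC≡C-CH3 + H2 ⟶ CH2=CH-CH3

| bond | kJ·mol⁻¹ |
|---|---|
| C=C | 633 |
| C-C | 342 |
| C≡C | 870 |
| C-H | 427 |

D(H-H) ≈ 426 kJ/mol

Let D be the H-H bond energy.
Σ(broken) = 1×870 + 1×342 + 4×427 + 1×D = 2920 + D
Σ(formed) = 1×342 + 6×427 + 1×633 = 3537
ΔH = Σ(broken) − Σ(formed) = (2920 + D) − (3537) = −617 + D
Setting this equal to −191 kJ gives D = 426 kJ/mol.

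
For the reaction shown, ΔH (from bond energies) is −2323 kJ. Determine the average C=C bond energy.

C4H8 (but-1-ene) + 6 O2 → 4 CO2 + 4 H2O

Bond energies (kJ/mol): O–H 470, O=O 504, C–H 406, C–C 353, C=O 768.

D(C=C) ≈ 603 kJ/mol

Let D be the C=C bond energy.
Σ(broken) = 2×353 + 8×406 + 1×D + 6×504 = 6978 + D
Σ(formed) = 8×768 + 8×470 = 9904
ΔH = Σ(broken) − Σ(formed) = (6978 + D) − (9904) = −2926 + D
Setting this equal to −2323 kJ gives D = 603 kJ/mol.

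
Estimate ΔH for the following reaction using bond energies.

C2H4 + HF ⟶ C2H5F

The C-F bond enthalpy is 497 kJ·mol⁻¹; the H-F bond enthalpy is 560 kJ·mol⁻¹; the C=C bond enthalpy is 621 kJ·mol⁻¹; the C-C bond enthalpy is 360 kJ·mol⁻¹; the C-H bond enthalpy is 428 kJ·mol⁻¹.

ΔH ≈ −104 kJ

Bonds broken (reactants):
  C-H: 4 × 428 = 1712
  C=C: 1 × 621 = 621
  H-F: 1 × 560 = 560
  Σ(broken) = 2893 kJ
Bonds formed (products):
  C-C: 1 × 360 = 360
  C-F: 1 × 497 = 497
  C-H: 5 × 428 = 2140
  Σ(formed) = 2997 kJ
ΔH = Σ(broken) − Σ(formed) = 2893 − 2997 = −104 kJ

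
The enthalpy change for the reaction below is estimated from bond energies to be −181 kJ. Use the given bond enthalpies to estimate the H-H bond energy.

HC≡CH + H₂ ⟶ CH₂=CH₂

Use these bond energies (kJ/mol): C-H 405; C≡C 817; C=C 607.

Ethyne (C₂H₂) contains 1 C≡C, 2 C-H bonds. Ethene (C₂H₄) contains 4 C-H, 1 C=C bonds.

Let D be the H-H bond energy.
Σ(broken) = 1×817 + 2×405 + 1×D = 1627 + D
Σ(formed) = 4×405 + 1×607 = 2227
ΔH = Σ(broken) − Σ(formed) = (1627 + D) − (2227) = −600 + D
Setting this equal to −181 kJ gives D = 419 kJ/mol.

D(H-H) ≈ 419 kJ/mol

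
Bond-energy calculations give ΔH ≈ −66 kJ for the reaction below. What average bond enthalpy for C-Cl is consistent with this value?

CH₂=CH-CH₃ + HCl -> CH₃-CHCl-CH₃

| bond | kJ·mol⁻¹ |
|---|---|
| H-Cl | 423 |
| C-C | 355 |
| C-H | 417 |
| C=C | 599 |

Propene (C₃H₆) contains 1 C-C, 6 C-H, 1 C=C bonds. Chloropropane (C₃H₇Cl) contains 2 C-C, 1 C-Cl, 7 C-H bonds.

Let D be the C-Cl bond energy.
Σ(broken) = 1×355 + 6×417 + 1×599 + 1×423 = 3879
Σ(formed) = 2×355 + 1×D + 7×417 = 3629 + D
ΔH = Σ(broken) − Σ(formed) = (3879) − (3629 + D) = +250 − D
Setting this equal to −66 kJ gives D = 316 kJ/mol.

D(C-Cl) ≈ 316 kJ/mol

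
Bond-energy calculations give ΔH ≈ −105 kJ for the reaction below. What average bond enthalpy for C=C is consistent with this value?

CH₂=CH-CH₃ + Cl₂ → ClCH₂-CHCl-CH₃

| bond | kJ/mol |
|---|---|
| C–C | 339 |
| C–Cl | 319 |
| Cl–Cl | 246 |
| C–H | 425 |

Let D be the C=C bond energy.
Σ(broken) = 1×339 + 6×425 + 1×D + 1×246 = 3135 + D
Σ(formed) = 2×339 + 2×319 + 6×425 = 3866
ΔH = Σ(broken) − Σ(formed) = (3135 + D) − (3866) = −731 + D
Setting this equal to −105 kJ gives D = 626 kJ/mol.

D(C=C) ≈ 626 kJ/mol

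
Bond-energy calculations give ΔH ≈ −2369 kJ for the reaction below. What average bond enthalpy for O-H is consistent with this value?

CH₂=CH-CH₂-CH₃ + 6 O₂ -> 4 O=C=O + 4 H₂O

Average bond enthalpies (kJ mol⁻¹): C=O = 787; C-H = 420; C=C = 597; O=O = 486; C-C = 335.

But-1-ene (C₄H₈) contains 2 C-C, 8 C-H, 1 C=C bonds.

D(O-H) ≈ 452 kJ/mol

Let D be the O-H bond energy.
Σ(broken) = 2×335 + 8×420 + 1×597 + 6×486 = 7543
Σ(formed) = 8×787 + 8×D = 6296 + 8D
ΔH = Σ(broken) − Σ(formed) = (7543) − (6296 + 8D) = +1247 − 8D
Setting this equal to −2369 kJ gives 8D = 3616, so D = 452 kJ/mol.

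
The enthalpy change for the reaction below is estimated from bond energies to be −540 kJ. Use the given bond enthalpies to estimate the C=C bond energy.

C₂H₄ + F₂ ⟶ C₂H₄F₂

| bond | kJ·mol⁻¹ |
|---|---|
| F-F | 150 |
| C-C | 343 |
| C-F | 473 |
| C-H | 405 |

D(C=C) ≈ 599 kJ/mol

Let D be the C=C bond energy.
Σ(broken) = 4×405 + 1×D + 1×150 = 1770 + D
Σ(formed) = 1×343 + 2×473 + 4×405 = 2909
ΔH = Σ(broken) − Σ(formed) = (1770 + D) − (2909) = −1139 + D
Setting this equal to −540 kJ gives D = 599 kJ/mol.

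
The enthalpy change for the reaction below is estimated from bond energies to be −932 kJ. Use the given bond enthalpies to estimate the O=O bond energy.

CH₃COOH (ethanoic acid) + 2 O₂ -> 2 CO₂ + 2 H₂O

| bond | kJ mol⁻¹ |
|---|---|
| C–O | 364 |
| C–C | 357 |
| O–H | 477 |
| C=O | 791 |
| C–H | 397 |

D(O=O) ≈ 480 kJ/mol

Let D be the O=O bond energy.
Σ(broken) = 1×357 + 3×397 + 1×364 + 1×791 + 1×477 + 2×D = 3180 + 2D
Σ(formed) = 4×791 + 4×477 = 5072
ΔH = Σ(broken) − Σ(formed) = (3180 + 2D) − (5072) = −1892 + 2D
Setting this equal to −932 kJ gives 2D = 960, so D = 480 kJ/mol.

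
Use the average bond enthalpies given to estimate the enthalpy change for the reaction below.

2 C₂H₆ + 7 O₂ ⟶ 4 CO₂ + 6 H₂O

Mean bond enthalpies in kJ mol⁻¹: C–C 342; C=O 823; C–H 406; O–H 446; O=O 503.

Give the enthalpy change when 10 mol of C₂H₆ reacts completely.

Bonds broken (reactants):
  C–C: 2 × 342 = 684
  C–H: 12 × 406 = 4872
  O=O: 7 × 503 = 3521
  Σ(broken) = 9077 kJ
Bonds formed (products):
  C=O: 8 × 823 = 6584
  O–H: 12 × 446 = 5352
  Σ(formed) = 11936 kJ
ΔH = Σ(broken) − Σ(formed) = 9077 − 11936 = −2859 kJ
For 5× the reaction as written: 5 × (−2859) = −14295 kJ

ΔH = −14295 kJ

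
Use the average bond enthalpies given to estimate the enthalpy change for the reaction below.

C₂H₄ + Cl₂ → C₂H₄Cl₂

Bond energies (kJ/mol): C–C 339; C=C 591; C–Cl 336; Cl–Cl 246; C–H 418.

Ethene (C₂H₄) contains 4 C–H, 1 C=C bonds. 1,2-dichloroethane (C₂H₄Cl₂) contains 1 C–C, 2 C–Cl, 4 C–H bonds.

Bonds broken (reactants):
  C–H: 4 × 418 = 1672
  C=C: 1 × 591 = 591
  Cl–Cl: 1 × 246 = 246
  Σ(broken) = 2509 kJ
Bonds formed (products):
  C–C: 1 × 339 = 339
  C–Cl: 2 × 336 = 672
  C–H: 4 × 418 = 1672
  Σ(formed) = 2683 kJ
ΔH = Σ(broken) − Σ(formed) = 2509 − 2683 = −174 kJ

ΔH ≈ −174 kJ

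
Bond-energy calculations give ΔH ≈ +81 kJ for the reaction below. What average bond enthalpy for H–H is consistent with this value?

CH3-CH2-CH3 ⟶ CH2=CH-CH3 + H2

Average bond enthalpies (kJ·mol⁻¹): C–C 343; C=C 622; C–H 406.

D(H–H) ≈ 452 kJ/mol

Let D be the H–H bond energy.
Σ(broken) = 2×343 + 8×406 = 3934
Σ(formed) = 1×343 + 6×406 + 1×622 + 1×D = 3401 + D
ΔH = Σ(broken) − Σ(formed) = (3934) − (3401 + D) = +533 − D
Setting this equal to +81 kJ gives D = 452 kJ/mol.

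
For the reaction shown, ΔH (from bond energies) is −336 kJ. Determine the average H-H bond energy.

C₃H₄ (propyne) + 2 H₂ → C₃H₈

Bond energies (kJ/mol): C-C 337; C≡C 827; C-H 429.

D(H-H) ≈ 445 kJ/mol

Let D be the H-H bond energy.
Σ(broken) = 1×827 + 1×337 + 4×429 + 2×D = 2880 + 2D
Σ(formed) = 2×337 + 8×429 = 4106
ΔH = Σ(broken) − Σ(formed) = (2880 + 2D) − (4106) = −1226 + 2D
Setting this equal to −336 kJ gives 2D = 890, so D = 445 kJ/mol.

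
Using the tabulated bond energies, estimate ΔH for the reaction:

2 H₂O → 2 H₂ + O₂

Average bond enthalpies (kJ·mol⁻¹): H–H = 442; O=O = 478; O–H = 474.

Bonds broken (reactants):
  O–H: 4 × 474 = 1896
  Σ(broken) = 1896 kJ
Bonds formed (products):
  H–H: 2 × 442 = 884
  O=O: 1 × 478 = 478
  Σ(formed) = 1362 kJ
ΔH = Σ(broken) − Σ(formed) = 1896 − 1362 = +534 kJ

ΔH ≈ +534 kJ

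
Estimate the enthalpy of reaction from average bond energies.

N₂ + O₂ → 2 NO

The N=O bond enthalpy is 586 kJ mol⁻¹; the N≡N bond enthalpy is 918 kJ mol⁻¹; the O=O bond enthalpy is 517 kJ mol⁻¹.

ΔH ≈ +263 kJ

Bonds broken (reactants):
  N≡N: 1 × 918 = 918
  O=O: 1 × 517 = 517
  Σ(broken) = 1435 kJ
Bonds formed (products):
  N=O: 2 × 586 = 1172
  Σ(formed) = 1172 kJ
ΔH = Σ(broken) − Σ(formed) = 1435 − 1172 = +263 kJ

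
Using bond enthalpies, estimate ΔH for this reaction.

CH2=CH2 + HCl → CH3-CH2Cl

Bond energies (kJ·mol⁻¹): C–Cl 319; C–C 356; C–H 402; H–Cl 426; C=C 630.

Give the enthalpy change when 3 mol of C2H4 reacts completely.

Bonds broken (reactants):
  C–H: 4 × 402 = 1608
  C=C: 1 × 630 = 630
  H–Cl: 1 × 426 = 426
  Σ(broken) = 2664 kJ
Bonds formed (products):
  C–C: 1 × 356 = 356
  C–Cl: 1 × 319 = 319
  C–H: 5 × 402 = 2010
  Σ(formed) = 2685 kJ
ΔH = Σ(broken) − Σ(formed) = 2664 − 2685 = −21 kJ
For 3× the reaction as written: 3 × (−21) = −63 kJ

ΔH = −63 kJ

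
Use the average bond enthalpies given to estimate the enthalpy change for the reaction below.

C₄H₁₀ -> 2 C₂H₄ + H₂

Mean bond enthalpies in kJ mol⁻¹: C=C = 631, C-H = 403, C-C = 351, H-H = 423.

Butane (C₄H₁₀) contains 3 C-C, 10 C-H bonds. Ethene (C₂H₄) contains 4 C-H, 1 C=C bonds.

Bonds broken (reactants):
  C-C: 3 × 351 = 1053
  C-H: 10 × 403 = 4030
  Σ(broken) = 5083 kJ
Bonds formed (products):
  C-H: 8 × 403 = 3224
  C=C: 2 × 631 = 1262
  H-H: 1 × 423 = 423
  Σ(formed) = 4909 kJ
ΔH = Σ(broken) − Σ(formed) = 5083 − 4909 = +174 kJ

ΔH ≈ +174 kJ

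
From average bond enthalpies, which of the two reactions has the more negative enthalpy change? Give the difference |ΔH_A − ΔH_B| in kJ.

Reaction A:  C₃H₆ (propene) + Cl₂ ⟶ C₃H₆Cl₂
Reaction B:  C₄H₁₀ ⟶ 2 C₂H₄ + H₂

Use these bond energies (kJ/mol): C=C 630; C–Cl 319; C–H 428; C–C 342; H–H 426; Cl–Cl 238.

Reaction A:
  Bonds broken (reactants):
    C–C: 1 × 342 = 342
    C–H: 6 × 428 = 2568
    C=C: 1 × 630 = 630
    Cl–Cl: 1 × 238 = 238
    Σ(broken) = 3778 kJ
  Bonds formed (products):
    C–C: 2 × 342 = 684
    C–Cl: 2 × 319 = 638
    C–H: 6 × 428 = 2568
    Σ(formed) = 3890 kJ
  ΔH_A = 3778 − 3890 = −112 kJ
Reaction B:
  Bonds broken (reactants):
    C–C: 3 × 342 = 1026
    C–H: 10 × 428 = 4280
    Σ(broken) = 5306 kJ
  Bonds formed (products):
    C–H: 8 × 428 = 3424
    C=C: 2 × 630 = 1260
    H–H: 1 × 426 = 426
    Σ(formed) = 5110 kJ
  ΔH_B = 5306 − 5110 = +196 kJ
ΔH_A − ΔH_B = −308 kJ, so reaction A has the more negative ΔH; |ΔH_A − ΔH_B| = 308 kJ.

Reaction A, by 308 kJ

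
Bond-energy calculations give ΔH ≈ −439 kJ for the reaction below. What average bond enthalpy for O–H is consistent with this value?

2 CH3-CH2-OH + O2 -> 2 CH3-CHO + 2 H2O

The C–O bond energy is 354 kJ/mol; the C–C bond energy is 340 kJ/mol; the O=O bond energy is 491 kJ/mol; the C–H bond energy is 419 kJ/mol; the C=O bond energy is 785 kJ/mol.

Let D be the O–H bond energy.
Σ(broken) = 2×340 + 10×419 + 2×354 + 2×D + 1×491 = 6069 + 2D
Σ(formed) = 2×340 + 8×419 + 2×785 + 4×D = 5602 + 4D
ΔH = Σ(broken) − Σ(formed) = (6069 + 2D) − (5602 + 4D) = +467 − 2D
Setting this equal to −439 kJ gives 2D = 906, so D = 453 kJ/mol.

D(O–H) ≈ 453 kJ/mol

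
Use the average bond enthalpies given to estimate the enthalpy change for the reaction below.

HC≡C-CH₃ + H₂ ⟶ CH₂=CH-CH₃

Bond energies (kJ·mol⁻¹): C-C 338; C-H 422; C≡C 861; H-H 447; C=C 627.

Bonds broken (reactants):
  C≡C: 1 × 861 = 861
  C-C: 1 × 338 = 338
  C-H: 4 × 422 = 1688
  H-H: 1 × 447 = 447
  Σ(broken) = 3334 kJ
Bonds formed (products):
  C-C: 1 × 338 = 338
  C-H: 6 × 422 = 2532
  C=C: 1 × 627 = 627
  Σ(formed) = 3497 kJ
ΔH = Σ(broken) − Σ(formed) = 3334 − 3497 = −163 kJ

ΔH ≈ −163 kJ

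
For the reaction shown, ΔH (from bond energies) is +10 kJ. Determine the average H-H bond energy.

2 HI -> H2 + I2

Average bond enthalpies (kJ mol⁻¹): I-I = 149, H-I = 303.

D(H-H) ≈ 447 kJ/mol

Let D be the H-H bond energy.
Σ(broken) = 2×303 = 606
Σ(formed) = 1×D + 1×149 = 149 + D
ΔH = Σ(broken) − Σ(formed) = (606) − (149 + D) = +457 − D
Setting this equal to +10 kJ gives D = 447 kJ/mol.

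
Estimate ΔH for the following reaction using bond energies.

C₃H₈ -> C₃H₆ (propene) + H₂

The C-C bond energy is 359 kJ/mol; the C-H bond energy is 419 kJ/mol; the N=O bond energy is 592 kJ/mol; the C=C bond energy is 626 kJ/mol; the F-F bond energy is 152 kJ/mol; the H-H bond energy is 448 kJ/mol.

ΔH ≈ +123 kJ

Bonds broken (reactants):
  C-C: 2 × 359 = 718
  C-H: 8 × 419 = 3352
  Σ(broken) = 4070 kJ
Bonds formed (products):
  C-C: 1 × 359 = 359
  C-H: 6 × 419 = 2514
  C=C: 1 × 626 = 626
  H-H: 1 × 448 = 448
  Σ(formed) = 3947 kJ
ΔH = Σ(broken) − Σ(formed) = 4070 − 3947 = +123 kJ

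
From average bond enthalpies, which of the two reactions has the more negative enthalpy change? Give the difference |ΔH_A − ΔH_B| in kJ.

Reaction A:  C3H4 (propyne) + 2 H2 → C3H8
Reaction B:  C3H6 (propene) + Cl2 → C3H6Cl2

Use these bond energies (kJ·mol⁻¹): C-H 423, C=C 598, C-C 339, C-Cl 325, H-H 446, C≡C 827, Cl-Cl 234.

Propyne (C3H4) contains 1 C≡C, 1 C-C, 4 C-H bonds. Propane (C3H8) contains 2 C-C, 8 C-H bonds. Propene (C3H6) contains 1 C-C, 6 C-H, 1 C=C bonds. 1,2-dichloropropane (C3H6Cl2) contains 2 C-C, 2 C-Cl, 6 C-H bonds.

Reaction A:
  Bonds broken (reactants):
    C≡C: 1 × 827 = 827
    C-C: 1 × 339 = 339
    C-H: 4 × 423 = 1692
    H-H: 2 × 446 = 892
    Σ(broken) = 3750 kJ
  Bonds formed (products):
    C-C: 2 × 339 = 678
    C-H: 8 × 423 = 3384
    Σ(formed) = 4062 kJ
  ΔH_A = 3750 − 4062 = −312 kJ
Reaction B:
  Bonds broken (reactants):
    C-C: 1 × 339 = 339
    C-H: 6 × 423 = 2538
    C=C: 1 × 598 = 598
    Cl-Cl: 1 × 234 = 234
    Σ(broken) = 3709 kJ
  Bonds formed (products):
    C-C: 2 × 339 = 678
    C-Cl: 2 × 325 = 650
    C-H: 6 × 423 = 2538
    Σ(formed) = 3866 kJ
  ΔH_B = 3709 − 3866 = −157 kJ
ΔH_A − ΔH_B = −155 kJ, so reaction A has the more negative ΔH; |ΔH_A − ΔH_B| = 155 kJ.

Reaction A, by 155 kJ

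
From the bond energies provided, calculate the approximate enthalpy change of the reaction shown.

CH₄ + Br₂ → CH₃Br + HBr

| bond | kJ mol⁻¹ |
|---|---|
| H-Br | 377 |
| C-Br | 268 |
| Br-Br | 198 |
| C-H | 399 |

ΔH ≈ −48 kJ

Bonds broken (reactants):
  Br-Br: 1 × 198 = 198
  C-H: 4 × 399 = 1596
  Σ(broken) = 1794 kJ
Bonds formed (products):
  C-Br: 1 × 268 = 268
  C-H: 3 × 399 = 1197
  H-Br: 1 × 377 = 377
  Σ(formed) = 1842 kJ
ΔH = Σ(broken) − Σ(formed) = 1794 − 1842 = −48 kJ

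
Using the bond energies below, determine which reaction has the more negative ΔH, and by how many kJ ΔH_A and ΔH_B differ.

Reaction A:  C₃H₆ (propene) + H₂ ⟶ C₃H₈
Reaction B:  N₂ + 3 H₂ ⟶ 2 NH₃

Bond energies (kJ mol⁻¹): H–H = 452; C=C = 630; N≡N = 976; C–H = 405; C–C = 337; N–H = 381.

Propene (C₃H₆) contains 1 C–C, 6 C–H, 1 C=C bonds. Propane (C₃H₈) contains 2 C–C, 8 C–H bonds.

Reaction A, by 111 kJ

Reaction A:
  Bonds broken (reactants):
    C–C: 1 × 337 = 337
    C–H: 6 × 405 = 2430
    C=C: 1 × 630 = 630
    H–H: 1 × 452 = 452
    Σ(broken) = 3849 kJ
  Bonds formed (products):
    C–C: 2 × 337 = 674
    C–H: 8 × 405 = 3240
    Σ(formed) = 3914 kJ
  ΔH_A = 3849 − 3914 = −65 kJ
Reaction B:
  Bonds broken (reactants):
    H–H: 3 × 452 = 1356
    N≡N: 1 × 976 = 976
    Σ(broken) = 2332 kJ
  Bonds formed (products):
    N–H: 6 × 381 = 2286
    Σ(formed) = 2286 kJ
  ΔH_B = 2332 − 2286 = +46 kJ
ΔH_A − ΔH_B = −111 kJ, so reaction A has the more negative ΔH; |ΔH_A − ΔH_B| = 111 kJ.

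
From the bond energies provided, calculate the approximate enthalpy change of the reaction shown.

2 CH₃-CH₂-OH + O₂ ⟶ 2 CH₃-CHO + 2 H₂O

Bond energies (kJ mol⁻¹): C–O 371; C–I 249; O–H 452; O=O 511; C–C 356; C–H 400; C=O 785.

ΔH ≈ −421 kJ

Bonds broken (reactants):
  C–C: 2 × 356 = 712
  C–H: 10 × 400 = 4000
  C–O: 2 × 371 = 742
  O–H: 2 × 452 = 904
  O=O: 1 × 511 = 511
  Σ(broken) = 6869 kJ
Bonds formed (products):
  C–C: 2 × 356 = 712
  C–H: 8 × 400 = 3200
  C=O: 2 × 785 = 1570
  O–H: 4 × 452 = 1808
  Σ(formed) = 7290 kJ
ΔH = Σ(broken) − Σ(formed) = 6869 − 7290 = −421 kJ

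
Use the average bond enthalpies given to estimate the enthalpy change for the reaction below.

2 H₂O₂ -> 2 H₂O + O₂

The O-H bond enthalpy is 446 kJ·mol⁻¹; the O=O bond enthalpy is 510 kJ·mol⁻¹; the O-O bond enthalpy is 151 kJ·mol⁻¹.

Bonds broken (reactants):
  O-H: 4 × 446 = 1784
  O-O: 2 × 151 = 302
  Σ(broken) = 2086 kJ
Bonds formed (products):
  O-H: 4 × 446 = 1784
  O=O: 1 × 510 = 510
  Σ(formed) = 2294 kJ
ΔH = Σ(broken) − Σ(formed) = 2086 − 2294 = −208 kJ

ΔH ≈ −208 kJ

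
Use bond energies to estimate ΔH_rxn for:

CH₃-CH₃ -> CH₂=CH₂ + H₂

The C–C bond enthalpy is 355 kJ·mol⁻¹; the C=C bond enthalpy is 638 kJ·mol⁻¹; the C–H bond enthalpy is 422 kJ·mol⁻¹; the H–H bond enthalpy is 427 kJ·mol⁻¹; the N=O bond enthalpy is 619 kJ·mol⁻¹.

ΔH ≈ +134 kJ

Bonds broken (reactants):
  C–C: 1 × 355 = 355
  C–H: 6 × 422 = 2532
  Σ(broken) = 2887 kJ
Bonds formed (products):
  C–H: 4 × 422 = 1688
  C=C: 1 × 638 = 638
  H–H: 1 × 427 = 427
  Σ(formed) = 2753 kJ
ΔH = Σ(broken) − Σ(formed) = 2887 − 2753 = +134 kJ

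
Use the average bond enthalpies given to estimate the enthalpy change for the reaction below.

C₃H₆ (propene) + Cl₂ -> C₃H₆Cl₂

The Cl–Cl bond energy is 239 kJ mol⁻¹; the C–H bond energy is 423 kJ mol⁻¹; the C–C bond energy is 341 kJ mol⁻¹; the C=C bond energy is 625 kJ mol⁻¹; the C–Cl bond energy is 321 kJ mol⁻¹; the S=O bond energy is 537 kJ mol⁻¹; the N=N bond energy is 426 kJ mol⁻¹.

Bonds broken (reactants):
  C–C: 1 × 341 = 341
  C–H: 6 × 423 = 2538
  C=C: 1 × 625 = 625
  Cl–Cl: 1 × 239 = 239
  Σ(broken) = 3743 kJ
Bonds formed (products):
  C–C: 2 × 341 = 682
  C–Cl: 2 × 321 = 642
  C–H: 6 × 423 = 2538
  Σ(formed) = 3862 kJ
ΔH = Σ(broken) − Σ(formed) = 3743 − 3862 = −119 kJ

ΔH ≈ −119 kJ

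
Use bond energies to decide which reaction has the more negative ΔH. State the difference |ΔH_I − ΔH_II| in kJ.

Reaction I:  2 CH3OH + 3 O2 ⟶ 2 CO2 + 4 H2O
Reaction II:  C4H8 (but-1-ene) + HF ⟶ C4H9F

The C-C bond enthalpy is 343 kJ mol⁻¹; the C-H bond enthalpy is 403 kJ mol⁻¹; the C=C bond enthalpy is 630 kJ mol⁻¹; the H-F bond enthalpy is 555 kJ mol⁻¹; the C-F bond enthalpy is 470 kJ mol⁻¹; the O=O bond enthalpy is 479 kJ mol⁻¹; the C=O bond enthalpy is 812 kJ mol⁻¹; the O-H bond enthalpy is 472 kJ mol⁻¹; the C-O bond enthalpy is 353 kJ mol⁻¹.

Reaction I:
  Bonds broken (reactants):
    C-H: 6 × 403 = 2418
    C-O: 2 × 353 = 706
    O-H: 2 × 472 = 944
    O=O: 3 × 479 = 1437
    Σ(broken) = 5505 kJ
  Bonds formed (products):
    C=O: 4 × 812 = 3248
    O-H: 8 × 472 = 3776
    Σ(formed) = 7024 kJ
  ΔH_I = 5505 − 7024 = −1519 kJ
Reaction II:
  Bonds broken (reactants):
    C-C: 2 × 343 = 686
    C-H: 8 × 403 = 3224
    C=C: 1 × 630 = 630
    H-F: 1 × 555 = 555
    Σ(broken) = 5095 kJ
  Bonds formed (products):
    C-C: 3 × 343 = 1029
    C-F: 1 × 470 = 470
    C-H: 9 × 403 = 3627
    Σ(formed) = 5126 kJ
  ΔH_II = 5095 − 5126 = −31 kJ
ΔH_I − ΔH_II = −1488 kJ, so reaction I has the more negative ΔH; |ΔH_I − ΔH_II| = 1488 kJ.

Reaction I, by 1488 kJ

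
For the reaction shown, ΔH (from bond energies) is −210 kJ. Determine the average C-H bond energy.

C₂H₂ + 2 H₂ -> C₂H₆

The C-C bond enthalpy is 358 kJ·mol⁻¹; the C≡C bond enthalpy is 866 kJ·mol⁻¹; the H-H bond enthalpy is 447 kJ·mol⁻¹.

D(C-H) ≈ 403 kJ/mol

Let D be the C-H bond energy.
Σ(broken) = 1×866 + 2×D + 2×447 = 1760 + 2D
Σ(formed) = 1×358 + 6×D = 358 + 6D
ΔH = Σ(broken) − Σ(formed) = (1760 + 2D) − (358 + 6D) = +1402 − 4D
Setting this equal to −210 kJ gives 4D = 1612, so D = 403 kJ/mol.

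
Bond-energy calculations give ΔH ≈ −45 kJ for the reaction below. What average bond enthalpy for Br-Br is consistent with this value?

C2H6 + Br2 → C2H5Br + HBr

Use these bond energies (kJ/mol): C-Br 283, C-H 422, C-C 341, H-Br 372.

Let D be the Br-Br bond energy.
Σ(broken) = 1×D + 1×341 + 6×422 = 2873 + D
Σ(formed) = 1×283 + 1×341 + 5×422 + 1×372 = 3106
ΔH = Σ(broken) − Σ(formed) = (2873 + D) − (3106) = −233 + D
Setting this equal to −45 kJ gives D = 188 kJ/mol.

D(Br-Br) ≈ 188 kJ/mol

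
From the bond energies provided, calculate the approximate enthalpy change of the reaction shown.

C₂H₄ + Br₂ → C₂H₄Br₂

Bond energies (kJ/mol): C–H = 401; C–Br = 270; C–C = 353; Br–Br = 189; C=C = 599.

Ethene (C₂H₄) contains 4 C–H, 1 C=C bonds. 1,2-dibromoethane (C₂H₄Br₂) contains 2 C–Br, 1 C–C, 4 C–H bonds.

ΔH ≈ −105 kJ

Bonds broken (reactants):
  Br–Br: 1 × 189 = 189
  C–H: 4 × 401 = 1604
  C=C: 1 × 599 = 599
  Σ(broken) = 2392 kJ
Bonds formed (products):
  C–Br: 2 × 270 = 540
  C–C: 1 × 353 = 353
  C–H: 4 × 401 = 1604
  Σ(formed) = 2497 kJ
ΔH = Σ(broken) − Σ(formed) = 2392 − 2497 = −105 kJ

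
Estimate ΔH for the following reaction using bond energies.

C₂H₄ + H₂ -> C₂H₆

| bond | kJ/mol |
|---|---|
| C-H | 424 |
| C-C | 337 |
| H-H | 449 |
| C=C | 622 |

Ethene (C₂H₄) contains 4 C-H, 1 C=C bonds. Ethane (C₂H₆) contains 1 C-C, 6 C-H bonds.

Bonds broken (reactants):
  C-H: 4 × 424 = 1696
  C=C: 1 × 622 = 622
  H-H: 1 × 449 = 449
  Σ(broken) = 2767 kJ
Bonds formed (products):
  C-C: 1 × 337 = 337
  C-H: 6 × 424 = 2544
  Σ(formed) = 2881 kJ
ΔH = Σ(broken) − Σ(formed) = 2767 − 2881 = −114 kJ

ΔH ≈ −114 kJ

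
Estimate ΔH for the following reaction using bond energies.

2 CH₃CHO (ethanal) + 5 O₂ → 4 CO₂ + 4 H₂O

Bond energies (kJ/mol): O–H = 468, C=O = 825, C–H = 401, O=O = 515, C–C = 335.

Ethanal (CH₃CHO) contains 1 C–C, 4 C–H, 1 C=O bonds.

ΔH ≈ −2241 kJ

Bonds broken (reactants):
  C–C: 2 × 335 = 670
  C–H: 8 × 401 = 3208
  C=O: 2 × 825 = 1650
  O=O: 5 × 515 = 2575
  Σ(broken) = 8103 kJ
Bonds formed (products):
  C=O: 8 × 825 = 6600
  O–H: 8 × 468 = 3744
  Σ(formed) = 10344 kJ
ΔH = Σ(broken) − Σ(formed) = 8103 − 10344 = −2241 kJ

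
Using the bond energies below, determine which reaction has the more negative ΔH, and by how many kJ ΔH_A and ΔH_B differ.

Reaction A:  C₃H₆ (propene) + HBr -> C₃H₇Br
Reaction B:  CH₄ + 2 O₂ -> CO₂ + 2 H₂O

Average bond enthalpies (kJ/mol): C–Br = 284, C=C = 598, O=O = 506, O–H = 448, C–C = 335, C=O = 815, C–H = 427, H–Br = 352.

Reaction A:
  Bonds broken (reactants):
    C–C: 1 × 335 = 335
    C–H: 6 × 427 = 2562
    C=C: 1 × 598 = 598
    H–Br: 1 × 352 = 352
    Σ(broken) = 3847 kJ
  Bonds formed (products):
    C–Br: 1 × 284 = 284
    C–C: 2 × 335 = 670
    C–H: 7 × 427 = 2989
    Σ(formed) = 3943 kJ
  ΔH_A = 3847 − 3943 = −96 kJ
Reaction B:
  Bonds broken (reactants):
    C–H: 4 × 427 = 1708
    O=O: 2 × 506 = 1012
    Σ(broken) = 2720 kJ
  Bonds formed (products):
    C=O: 2 × 815 = 1630
    O–H: 4 × 448 = 1792
    Σ(formed) = 3422 kJ
  ΔH_B = 2720 − 3422 = −702 kJ
ΔH_A − ΔH_B = +606 kJ, so reaction B has the more negative ΔH; |ΔH_A − ΔH_B| = 606 kJ.

Reaction B, by 606 kJ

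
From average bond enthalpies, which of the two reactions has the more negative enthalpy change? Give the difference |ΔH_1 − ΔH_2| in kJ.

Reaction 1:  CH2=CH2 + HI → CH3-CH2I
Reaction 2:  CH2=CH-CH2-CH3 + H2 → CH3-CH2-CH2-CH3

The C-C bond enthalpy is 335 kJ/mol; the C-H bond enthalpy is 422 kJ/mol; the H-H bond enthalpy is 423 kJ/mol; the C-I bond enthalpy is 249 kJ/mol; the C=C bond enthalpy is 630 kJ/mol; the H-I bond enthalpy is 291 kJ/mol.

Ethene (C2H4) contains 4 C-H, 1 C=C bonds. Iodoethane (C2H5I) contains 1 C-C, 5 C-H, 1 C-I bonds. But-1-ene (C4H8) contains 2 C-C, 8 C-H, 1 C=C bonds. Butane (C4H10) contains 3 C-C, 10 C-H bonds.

Reaction 2, by 41 kJ

Reaction 1:
  Bonds broken (reactants):
    C-H: 4 × 422 = 1688
    C=C: 1 × 630 = 630
    H-I: 1 × 291 = 291
    Σ(broken) = 2609 kJ
  Bonds formed (products):
    C-C: 1 × 335 = 335
    C-H: 5 × 422 = 2110
    C-I: 1 × 249 = 249
    Σ(formed) = 2694 kJ
  ΔH_1 = 2609 − 2694 = −85 kJ
Reaction 2:
  Bonds broken (reactants):
    C-C: 2 × 335 = 670
    C-H: 8 × 422 = 3376
    C=C: 1 × 630 = 630
    H-H: 1 × 423 = 423
    Σ(broken) = 5099 kJ
  Bonds formed (products):
    C-C: 3 × 335 = 1005
    C-H: 10 × 422 = 4220
    Σ(formed) = 5225 kJ
  ΔH_2 = 5099 − 5225 = −126 kJ
ΔH_1 − ΔH_2 = +41 kJ, so reaction 2 has the more negative ΔH; |ΔH_1 − ΔH_2| = 41 kJ.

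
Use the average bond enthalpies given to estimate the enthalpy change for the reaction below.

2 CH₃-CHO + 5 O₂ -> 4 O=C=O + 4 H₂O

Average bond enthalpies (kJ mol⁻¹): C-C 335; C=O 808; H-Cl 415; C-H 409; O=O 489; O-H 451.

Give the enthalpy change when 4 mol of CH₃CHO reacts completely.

ΔH = −4138 kJ

Bonds broken (reactants):
  C-C: 2 × 335 = 670
  C-H: 8 × 409 = 3272
  C=O: 2 × 808 = 1616
  O=O: 5 × 489 = 2445
  Σ(broken) = 8003 kJ
Bonds formed (products):
  C=O: 8 × 808 = 6464
  O-H: 8 × 451 = 3608
  Σ(formed) = 10072 kJ
ΔH = Σ(broken) − Σ(formed) = 8003 − 10072 = −2069 kJ
For 2× the reaction as written: 2 × (−2069) = −4138 kJ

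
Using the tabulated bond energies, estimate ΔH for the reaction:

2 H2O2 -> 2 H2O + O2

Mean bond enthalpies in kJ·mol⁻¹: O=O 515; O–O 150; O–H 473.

ΔH ≈ −215 kJ

Bonds broken (reactants):
  O–H: 4 × 473 = 1892
  O–O: 2 × 150 = 300
  Σ(broken) = 2192 kJ
Bonds formed (products):
  O–H: 4 × 473 = 1892
  O=O: 1 × 515 = 515
  Σ(formed) = 2407 kJ
ΔH = Σ(broken) − Σ(formed) = 2192 − 2407 = −215 kJ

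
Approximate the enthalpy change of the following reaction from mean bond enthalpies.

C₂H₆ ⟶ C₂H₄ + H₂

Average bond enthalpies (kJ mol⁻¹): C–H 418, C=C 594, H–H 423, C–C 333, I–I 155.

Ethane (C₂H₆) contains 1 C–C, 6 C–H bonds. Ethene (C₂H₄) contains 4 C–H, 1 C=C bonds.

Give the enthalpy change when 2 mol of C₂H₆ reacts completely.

Bonds broken (reactants):
  C–C: 1 × 333 = 333
  C–H: 6 × 418 = 2508
  Σ(broken) = 2841 kJ
Bonds formed (products):
  C–H: 4 × 418 = 1672
  C=C: 1 × 594 = 594
  H–H: 1 × 423 = 423
  Σ(formed) = 2689 kJ
ΔH = Σ(broken) − Σ(formed) = 2841 − 2689 = +152 kJ
For 2× the reaction as written: 2 × (+152) = +304 kJ

ΔH = +304 kJ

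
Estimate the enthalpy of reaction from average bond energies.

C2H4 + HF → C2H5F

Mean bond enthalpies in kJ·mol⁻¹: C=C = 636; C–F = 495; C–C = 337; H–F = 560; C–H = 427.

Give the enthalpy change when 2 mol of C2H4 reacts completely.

Bonds broken (reactants):
  C–H: 4 × 427 = 1708
  C=C: 1 × 636 = 636
  H–F: 1 × 560 = 560
  Σ(broken) = 2904 kJ
Bonds formed (products):
  C–C: 1 × 337 = 337
  C–F: 1 × 495 = 495
  C–H: 5 × 427 = 2135
  Σ(formed) = 2967 kJ
ΔH = Σ(broken) − Σ(formed) = 2904 − 2967 = −63 kJ
For 2× the reaction as written: 2 × (−63) = −126 kJ

ΔH = −126 kJ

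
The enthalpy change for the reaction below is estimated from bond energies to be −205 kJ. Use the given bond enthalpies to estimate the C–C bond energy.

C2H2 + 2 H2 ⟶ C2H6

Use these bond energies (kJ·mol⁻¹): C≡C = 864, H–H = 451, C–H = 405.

Let D be the C–C bond energy.
Σ(broken) = 1×864 + 2×405 + 2×451 = 2576
Σ(formed) = 1×D + 6×405 = 2430 + D
ΔH = Σ(broken) − Σ(formed) = (2576) − (2430 + D) = +146 − D
Setting this equal to −205 kJ gives D = 351 kJ/mol.

D(C–C) ≈ 351 kJ/mol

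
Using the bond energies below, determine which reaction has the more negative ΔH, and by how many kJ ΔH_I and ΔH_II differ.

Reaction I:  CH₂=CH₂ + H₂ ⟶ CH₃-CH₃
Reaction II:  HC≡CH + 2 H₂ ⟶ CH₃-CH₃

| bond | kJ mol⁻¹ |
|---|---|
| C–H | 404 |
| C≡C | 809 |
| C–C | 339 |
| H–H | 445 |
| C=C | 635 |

Reaction II, by 189 kJ

Reaction I:
  Bonds broken (reactants):
    C–H: 4 × 404 = 1616
    C=C: 1 × 635 = 635
    H–H: 1 × 445 = 445
    Σ(broken) = 2696 kJ
  Bonds formed (products):
    C–C: 1 × 339 = 339
    C–H: 6 × 404 = 2424
    Σ(formed) = 2763 kJ
  ΔH_I = 2696 − 2763 = −67 kJ
Reaction II:
  Bonds broken (reactants):
    C≡C: 1 × 809 = 809
    C–H: 2 × 404 = 808
    H–H: 2 × 445 = 890
    Σ(broken) = 2507 kJ
  Bonds formed (products):
    C–C: 1 × 339 = 339
    C–H: 6 × 404 = 2424
    Σ(formed) = 2763 kJ
  ΔH_II = 2507 − 2763 = −256 kJ
ΔH_I − ΔH_II = +189 kJ, so reaction II has the more negative ΔH; |ΔH_I − ΔH_II| = 189 kJ.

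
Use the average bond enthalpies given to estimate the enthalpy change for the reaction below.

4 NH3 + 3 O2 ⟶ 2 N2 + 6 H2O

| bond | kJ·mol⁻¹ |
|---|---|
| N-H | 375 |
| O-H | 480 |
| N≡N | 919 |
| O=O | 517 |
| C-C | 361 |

ΔH ≈ −1547 kJ

Bonds broken (reactants):
  N-H: 12 × 375 = 4500
  O=O: 3 × 517 = 1551
  Σ(broken) = 6051 kJ
Bonds formed (products):
  N≡N: 2 × 919 = 1838
  O-H: 12 × 480 = 5760
  Σ(formed) = 7598 kJ
ΔH = Σ(broken) − Σ(formed) = 6051 − 7598 = −1547 kJ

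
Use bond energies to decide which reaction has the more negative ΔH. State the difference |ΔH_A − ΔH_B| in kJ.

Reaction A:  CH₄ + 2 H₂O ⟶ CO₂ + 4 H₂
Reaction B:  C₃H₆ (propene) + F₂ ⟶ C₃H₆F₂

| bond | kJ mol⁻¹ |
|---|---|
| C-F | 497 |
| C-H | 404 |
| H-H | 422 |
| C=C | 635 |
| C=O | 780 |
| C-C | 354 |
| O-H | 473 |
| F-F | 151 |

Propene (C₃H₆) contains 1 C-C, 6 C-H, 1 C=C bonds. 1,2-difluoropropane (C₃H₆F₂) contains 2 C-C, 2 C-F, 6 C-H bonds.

Reaction B, by 822 kJ

Reaction A:
  Bonds broken (reactants):
    C-H: 4 × 404 = 1616
    O-H: 4 × 473 = 1892
    Σ(broken) = 3508 kJ
  Bonds formed (products):
    C=O: 2 × 780 = 1560
    H-H: 4 × 422 = 1688
    Σ(formed) = 3248 kJ
  ΔH_A = 3508 − 3248 = +260 kJ
Reaction B:
  Bonds broken (reactants):
    C-C: 1 × 354 = 354
    C-H: 6 × 404 = 2424
    C=C: 1 × 635 = 635
    F-F: 1 × 151 = 151
    Σ(broken) = 3564 kJ
  Bonds formed (products):
    C-C: 2 × 354 = 708
    C-F: 2 × 497 = 994
    C-H: 6 × 404 = 2424
    Σ(formed) = 4126 kJ
  ΔH_B = 3564 − 4126 = −562 kJ
ΔH_A − ΔH_B = +822 kJ, so reaction B has the more negative ΔH; |ΔH_A − ΔH_B| = 822 kJ.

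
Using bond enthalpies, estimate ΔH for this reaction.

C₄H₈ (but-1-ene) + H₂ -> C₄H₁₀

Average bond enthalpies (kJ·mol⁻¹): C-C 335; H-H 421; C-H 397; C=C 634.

ΔH ≈ −74 kJ

Bonds broken (reactants):
  C-C: 2 × 335 = 670
  C-H: 8 × 397 = 3176
  C=C: 1 × 634 = 634
  H-H: 1 × 421 = 421
  Σ(broken) = 4901 kJ
Bonds formed (products):
  C-C: 3 × 335 = 1005
  C-H: 10 × 397 = 3970
  Σ(formed) = 4975 kJ
ΔH = Σ(broken) − Σ(formed) = 4901 − 4975 = −74 kJ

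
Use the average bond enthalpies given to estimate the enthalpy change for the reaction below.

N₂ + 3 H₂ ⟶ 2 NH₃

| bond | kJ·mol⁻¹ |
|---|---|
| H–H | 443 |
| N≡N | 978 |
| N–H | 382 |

Bonds broken (reactants):
  H–H: 3 × 443 = 1329
  N≡N: 1 × 978 = 978
  Σ(broken) = 2307 kJ
Bonds formed (products):
  N–H: 6 × 382 = 2292
  Σ(formed) = 2292 kJ
ΔH = Σ(broken) − Σ(formed) = 2307 − 2292 = +15 kJ

ΔH ≈ +15 kJ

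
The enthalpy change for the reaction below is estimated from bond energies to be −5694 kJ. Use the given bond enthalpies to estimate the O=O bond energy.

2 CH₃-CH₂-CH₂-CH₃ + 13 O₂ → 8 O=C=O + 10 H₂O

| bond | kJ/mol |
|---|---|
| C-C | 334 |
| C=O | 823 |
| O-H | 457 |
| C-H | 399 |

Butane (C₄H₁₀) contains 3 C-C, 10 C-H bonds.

Let D be the O=O bond energy.
Σ(broken) = 6×334 + 20×399 + 13×D = 9984 + 13D
Σ(formed) = 16×823 + 20×457 = 22308
ΔH = Σ(broken) − Σ(formed) = (9984 + 13D) − (22308) = −12324 + 13D
Setting this equal to −5694 kJ gives 13D = 6630, so D = 510 kJ/mol.

D(O=O) ≈ 510 kJ/mol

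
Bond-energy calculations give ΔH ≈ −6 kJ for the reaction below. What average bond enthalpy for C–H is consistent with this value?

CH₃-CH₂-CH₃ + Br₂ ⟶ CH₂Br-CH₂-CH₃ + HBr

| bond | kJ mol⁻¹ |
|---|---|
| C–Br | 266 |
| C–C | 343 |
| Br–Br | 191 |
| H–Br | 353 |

Let D be the C–H bond energy.
Σ(broken) = 1×191 + 2×343 + 8×D = 877 + 8D
Σ(formed) = 1×266 + 2×343 + 7×D + 1×353 = 1305 + 7D
ΔH = Σ(broken) − Σ(formed) = (877 + 8D) − (1305 + 7D) = −428 + D
Setting this equal to −6 kJ gives D = 422 kJ/mol.

D(C–H) ≈ 422 kJ/mol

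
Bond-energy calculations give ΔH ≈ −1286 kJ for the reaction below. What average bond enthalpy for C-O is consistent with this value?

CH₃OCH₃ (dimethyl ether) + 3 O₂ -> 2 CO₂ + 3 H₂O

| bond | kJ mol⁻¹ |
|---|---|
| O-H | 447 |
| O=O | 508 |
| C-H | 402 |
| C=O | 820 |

D(C-O) ≈ 370 kJ/mol

Let D be the C-O bond energy.
Σ(broken) = 6×402 + 2×D + 3×508 = 3936 + 2D
Σ(formed) = 4×820 + 6×447 = 5962
ΔH = Σ(broken) − Σ(formed) = (3936 + 2D) − (5962) = −2026 + 2D
Setting this equal to −1286 kJ gives 2D = 740, so D = 370 kJ/mol.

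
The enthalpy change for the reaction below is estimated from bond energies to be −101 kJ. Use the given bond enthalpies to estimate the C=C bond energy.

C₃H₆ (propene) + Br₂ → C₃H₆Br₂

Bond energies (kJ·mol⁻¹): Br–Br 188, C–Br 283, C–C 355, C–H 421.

Let D be the C=C bond energy.
Σ(broken) = 1×188 + 1×355 + 6×421 + 1×D = 3069 + D
Σ(formed) = 2×283 + 2×355 + 6×421 = 3802
ΔH = Σ(broken) − Σ(formed) = (3069 + D) − (3802) = −733 + D
Setting this equal to −101 kJ gives D = 632 kJ/mol.

D(C=C) ≈ 632 kJ/mol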